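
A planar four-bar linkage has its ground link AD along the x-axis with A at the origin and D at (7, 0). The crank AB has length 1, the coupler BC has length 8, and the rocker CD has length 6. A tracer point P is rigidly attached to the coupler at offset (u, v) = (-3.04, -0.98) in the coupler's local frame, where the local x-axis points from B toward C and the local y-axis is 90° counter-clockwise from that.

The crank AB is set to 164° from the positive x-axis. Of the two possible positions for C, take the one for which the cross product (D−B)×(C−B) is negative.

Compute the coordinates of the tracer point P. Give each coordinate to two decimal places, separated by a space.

A=(0,0), D=(7.00,0)
B = A + 1.00·(cos164°, sin164°) = (-0.9613, 0.2756)
|BD| = 7.9660
circle(B,8.00) ∩ circle(D,6.00): a=5.7405, h=5.5720
  candidates: C₊=(4.9686,5.6456) cross=44.387; C₋=(4.5830,-5.4916) cross=-44.387
  mode - wants cross < 0 → take C=(4.5830,-5.4916) (cross=-44.387)
ex = (C−B)/|BC| = (0.6930,-0.7209); ey = (0.7209,0.6930)
P = B + -3.04·ex + -0.98·ey = (-3.7746,1.7880)

-3.77 1.79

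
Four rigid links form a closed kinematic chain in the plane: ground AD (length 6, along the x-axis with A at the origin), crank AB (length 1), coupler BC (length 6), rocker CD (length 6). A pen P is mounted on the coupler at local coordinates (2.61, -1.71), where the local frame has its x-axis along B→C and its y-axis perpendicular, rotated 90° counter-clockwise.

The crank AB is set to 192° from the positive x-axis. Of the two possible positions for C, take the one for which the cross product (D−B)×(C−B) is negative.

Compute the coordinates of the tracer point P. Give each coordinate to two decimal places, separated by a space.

A=(0,0), D=(6.00,0)
B = A + 1.00·(cos192°, sin192°) = (-0.9781, -0.2079)
|BD| = 6.9812
circle(B,6.00) ∩ circle(D,6.00): a=3.4906, h=4.8801
  candidates: C₊=(2.3656,4.7740) cross=34.069; C₋=(2.6563,-4.9819) cross=-34.069
  mode - wants cross < 0 → take C=(2.6563,-4.9819) (cross=-34.069)
ex = (C−B)/|BC| = (0.6057,-0.7957); ey = (0.7957,0.6057)
P = B + 2.61·ex + -1.71·ey = (-0.7578,-3.3204)

-0.76 -3.32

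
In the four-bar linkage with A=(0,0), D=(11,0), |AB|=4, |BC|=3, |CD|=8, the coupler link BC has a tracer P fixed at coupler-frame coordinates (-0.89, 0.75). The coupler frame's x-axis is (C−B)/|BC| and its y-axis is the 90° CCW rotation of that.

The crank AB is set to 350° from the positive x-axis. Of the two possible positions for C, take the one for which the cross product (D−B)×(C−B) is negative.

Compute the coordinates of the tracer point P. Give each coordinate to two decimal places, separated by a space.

A=(0,0), D=(11.00,0)
B = A + 4.00·(cos350°, sin350°) = (3.9392, -0.6946)
|BD| = 7.0949
circle(B,3.00) ∩ circle(D,8.00): a=-0.3286, h=2.9819
  candidates: C₊=(3.3202,2.2409) cross=21.156; C₋=(3.9041,-3.6944) cross=-21.156
  mode - wants cross < 0 → take C=(3.9041,-3.6944) (cross=-21.156)
ex = (C−B)/|BC| = (-0.0117,-0.9999); ey = (0.9999,-0.0117)
P = B + -0.89·ex + 0.75·ey = (4.6996,0.1866)

4.70 0.19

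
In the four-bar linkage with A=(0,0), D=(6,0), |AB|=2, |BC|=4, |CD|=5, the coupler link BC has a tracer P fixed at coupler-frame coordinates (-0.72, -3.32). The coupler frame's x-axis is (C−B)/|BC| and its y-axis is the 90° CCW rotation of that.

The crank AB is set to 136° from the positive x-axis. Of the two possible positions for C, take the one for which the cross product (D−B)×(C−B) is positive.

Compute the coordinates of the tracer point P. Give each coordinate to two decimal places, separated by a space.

A=(0,0), D=(6.00,0)
B = A + 2.00·(cos136°, sin136°) = (-1.4387, 1.3893)
|BD| = 7.5673
circle(B,4.00) ∩ circle(D,5.00): a=3.1890, h=2.4146
  candidates: C₊=(2.1394,3.1774) cross=18.272; C₋=(1.2528,-1.5697) cross=-18.272
  mode + wants cross > 0 → take C=(2.1394,3.1774) (cross=18.272)
ex = (C−B)/|BC| = (0.8945,0.4470); ey = (-0.4470,0.8945)
P = B + -0.72·ex + -3.32·ey = (-0.5986,-1.9024)

-0.60 -1.90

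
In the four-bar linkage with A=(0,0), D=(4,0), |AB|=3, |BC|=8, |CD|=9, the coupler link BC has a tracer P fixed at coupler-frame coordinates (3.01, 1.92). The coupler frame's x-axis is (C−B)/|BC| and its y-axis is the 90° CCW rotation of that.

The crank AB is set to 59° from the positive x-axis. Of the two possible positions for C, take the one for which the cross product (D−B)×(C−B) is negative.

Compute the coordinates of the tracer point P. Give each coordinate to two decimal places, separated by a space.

0.43 -0.82

A=(0,0), D=(4.00,0)
B = A + 3.00·(cos59°, sin59°) = (1.5451, 2.5715)
|BD| = 3.5551
circle(B,8.00) ∩ circle(D,9.00): a=-0.6133, h=7.9765
  candidates: C₊=(6.8911,8.5230) cross=28.357; C₋=(-4.6479,-2.4927) cross=-28.357
  mode - wants cross < 0 → take C=(-4.6479,-2.4927) (cross=-28.357)
ex = (C−B)/|BC| = (-0.7741,-0.6330); ey = (0.6330,-0.7741)
P = B + 3.01·ex + 1.92·ey = (0.4304,-0.8202)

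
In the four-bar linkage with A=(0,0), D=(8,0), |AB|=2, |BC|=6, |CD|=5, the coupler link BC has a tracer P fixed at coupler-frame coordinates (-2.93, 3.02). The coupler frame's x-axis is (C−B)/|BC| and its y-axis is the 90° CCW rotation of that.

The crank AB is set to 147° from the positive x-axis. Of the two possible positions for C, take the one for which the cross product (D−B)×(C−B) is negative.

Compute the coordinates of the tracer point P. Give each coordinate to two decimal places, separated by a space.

-2.60 5.20

A=(0,0), D=(8.00,0)
B = A + 2.00·(cos147°, sin147°) = (-1.6773, 1.0893)
|BD| = 9.7385
circle(B,6.00) ∩ circle(D,5.00): a=5.4340, h=2.5439
  candidates: C₊=(4.0071,3.0095) cross=24.774; C₋=(3.4380,-2.0465) cross=-24.774
  mode - wants cross < 0 → take C=(3.4380,-2.0465) (cross=-24.774)
ex = (C−B)/|BC| = (0.8526,-0.5226); ey = (0.5226,0.8526)
P = B + -2.93·ex + 3.02·ey = (-2.5970,5.1953)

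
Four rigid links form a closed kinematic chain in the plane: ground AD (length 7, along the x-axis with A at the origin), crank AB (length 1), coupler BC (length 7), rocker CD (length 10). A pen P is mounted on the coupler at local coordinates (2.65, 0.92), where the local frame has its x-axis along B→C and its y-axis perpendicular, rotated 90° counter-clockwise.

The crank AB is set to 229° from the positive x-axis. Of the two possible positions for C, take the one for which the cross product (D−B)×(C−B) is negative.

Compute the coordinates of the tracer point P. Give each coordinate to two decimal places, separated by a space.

A=(0,0), D=(7.00,0)
B = A + 1.00·(cos229°, sin229°) = (-0.6561, -0.7547)
|BD| = 7.6932
circle(B,7.00) ∩ circle(D,10.00): a=0.5320, h=6.9798
  candidates: C₊=(-0.8114,6.2436) cross=53.696; C₋=(0.5581,-7.6486) cross=-53.696
  mode - wants cross < 0 → take C=(0.5581,-7.6486) (cross=-53.696)
ex = (C−B)/|BC| = (0.1734,-0.9848); ey = (0.9848,0.1734)
P = B + 2.65·ex + 0.92·ey = (0.7096,-3.2050)

0.71 -3.20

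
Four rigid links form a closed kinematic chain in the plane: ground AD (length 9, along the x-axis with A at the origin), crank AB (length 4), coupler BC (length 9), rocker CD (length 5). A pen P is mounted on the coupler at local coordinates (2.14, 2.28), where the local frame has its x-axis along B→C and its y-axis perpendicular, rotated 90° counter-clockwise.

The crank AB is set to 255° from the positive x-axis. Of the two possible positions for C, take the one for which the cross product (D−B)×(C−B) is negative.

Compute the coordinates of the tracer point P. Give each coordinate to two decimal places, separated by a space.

1.35 -1.84

A=(0,0), D=(9.00,0)
B = A + 4.00·(cos255°, sin255°) = (-1.0353, -3.8637)
|BD| = 10.7534
circle(B,9.00) ∩ circle(D,5.00): a=7.9805, h=4.1607
  candidates: C₊=(4.9174,2.8866) cross=44.741; C₋=(7.9073,-4.8791) cross=-44.741
  mode - wants cross < 0 → take C=(7.9073,-4.8791) (cross=-44.741)
ex = (C−B)/|BC| = (0.9936,-0.1128); ey = (0.1128,0.9936)
P = B + 2.14·ex + 2.28·ey = (1.3483,-1.8397)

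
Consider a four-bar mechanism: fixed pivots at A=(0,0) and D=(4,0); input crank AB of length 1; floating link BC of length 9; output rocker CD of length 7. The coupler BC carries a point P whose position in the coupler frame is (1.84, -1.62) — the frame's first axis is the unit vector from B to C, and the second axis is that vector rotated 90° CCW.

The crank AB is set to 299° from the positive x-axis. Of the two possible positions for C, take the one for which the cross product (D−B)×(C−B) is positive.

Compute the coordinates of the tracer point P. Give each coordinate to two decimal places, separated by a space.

A=(0,0), D=(4.00,0)
B = A + 1.00·(cos299°, sin299°) = (0.4848, -0.8746)
|BD| = 3.6224
circle(B,9.00) ∩ circle(D,7.00): a=6.2282, h=6.4969
  candidates: C₊=(4.9600,6.9339) cross=23.534; C₋=(8.0974,-5.6755) cross=-23.534
  mode + wants cross > 0 → take C=(4.9600,6.9339) (cross=23.534)
ex = (C−B)/|BC| = (0.4972,0.8676); ey = (-0.8676,0.4972)
P = B + 1.84·ex + -1.62·ey = (2.8053,-0.0838)

2.81 -0.08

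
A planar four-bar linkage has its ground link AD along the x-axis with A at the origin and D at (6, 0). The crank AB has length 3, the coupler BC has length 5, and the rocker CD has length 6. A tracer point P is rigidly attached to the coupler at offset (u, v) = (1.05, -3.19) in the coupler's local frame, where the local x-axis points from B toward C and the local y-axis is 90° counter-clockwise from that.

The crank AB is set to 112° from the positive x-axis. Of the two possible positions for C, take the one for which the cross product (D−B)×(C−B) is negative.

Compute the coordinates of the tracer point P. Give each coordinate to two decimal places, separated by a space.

-3.87 0.84

A=(0,0), D=(6.00,0)
B = A + 3.00·(cos112°, sin112°) = (-1.1238, 2.7816)
|BD| = 7.6476
circle(B,5.00) ∩ circle(D,6.00): a=3.1046, h=3.9194
  candidates: C₊=(3.1937,5.3033) cross=29.974; C₋=(0.3426,-1.9986) cross=-29.974
  mode - wants cross < 0 → take C=(0.3426,-1.9986) (cross=-29.974)
ex = (C−B)/|BC| = (0.2933,-0.9560); ey = (0.9560,0.2933)
P = B + 1.05·ex + -3.19·ey = (-3.8656,0.8421)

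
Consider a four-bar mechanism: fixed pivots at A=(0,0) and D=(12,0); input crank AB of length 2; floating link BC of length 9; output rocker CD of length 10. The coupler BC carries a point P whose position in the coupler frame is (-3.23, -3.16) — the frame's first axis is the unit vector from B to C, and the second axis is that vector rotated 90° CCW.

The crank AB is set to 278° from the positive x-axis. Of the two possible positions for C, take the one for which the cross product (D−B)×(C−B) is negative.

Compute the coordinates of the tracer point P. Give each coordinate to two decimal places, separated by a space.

-4.24 -1.89

A=(0,0), D=(12.00,0)
B = A + 2.00·(cos278°, sin278°) = (0.2783, -1.9805)
|BD| = 11.8878
circle(B,9.00) ∩ circle(D,10.00): a=5.1448, h=7.3845
  candidates: C₊=(4.1209,6.1579) cross=87.786; C₋=(6.5815,-8.4047) cross=-87.786
  mode - wants cross < 0 → take C=(6.5815,-8.4047) (cross=-87.786)
ex = (C−B)/|BC| = (0.7003,-0.7138); ey = (0.7138,0.7003)
P = B + -3.23·ex + -3.16·ey = (-4.2394,-1.8881)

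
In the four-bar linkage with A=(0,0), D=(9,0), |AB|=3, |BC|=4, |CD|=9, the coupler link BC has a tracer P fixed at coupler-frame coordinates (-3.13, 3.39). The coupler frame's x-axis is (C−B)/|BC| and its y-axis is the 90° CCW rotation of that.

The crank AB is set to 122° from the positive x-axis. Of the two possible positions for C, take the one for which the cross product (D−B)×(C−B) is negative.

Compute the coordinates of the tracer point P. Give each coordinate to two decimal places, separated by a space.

A=(0,0), D=(9.00,0)
B = A + 3.00·(cos122°, sin122°) = (-1.5898, 2.5441)
|BD| = 10.8911
circle(B,4.00) ∩ circle(D,9.00): a=2.4614, h=3.1530
  candidates: C₊=(1.5401,5.0349) cross=34.339; C₋=(0.0671,-1.0966) cross=-34.339
  mode - wants cross < 0 → take C=(0.0671,-1.0966) (cross=-34.339)
ex = (C−B)/|BC| = (0.4142,-0.9102); ey = (0.9102,0.4142)
P = B + -3.13·ex + 3.39·ey = (0.1993,6.7972)

0.20 6.80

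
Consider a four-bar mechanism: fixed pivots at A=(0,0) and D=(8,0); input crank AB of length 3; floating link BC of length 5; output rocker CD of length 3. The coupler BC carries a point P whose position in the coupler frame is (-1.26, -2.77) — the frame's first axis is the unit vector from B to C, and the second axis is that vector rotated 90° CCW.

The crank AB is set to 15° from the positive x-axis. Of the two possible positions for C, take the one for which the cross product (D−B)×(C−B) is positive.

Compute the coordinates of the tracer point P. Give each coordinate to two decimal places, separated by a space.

A=(0,0), D=(8.00,0)
B = A + 3.00·(cos15°, sin15°) = (2.8978, 0.7765)
|BD| = 5.1610
circle(B,5.00) ∩ circle(D,3.00): a=4.1306, h=2.8175
  candidates: C₊=(7.4052,2.9405) cross=14.541; C₋=(6.5575,-2.6304) cross=-14.541
  mode + wants cross > 0 → take C=(7.4052,2.9405) (cross=14.541)
ex = (C−B)/|BC| = (0.9015,0.4328); ey = (-0.4328,0.9015)
P = B + -1.26·ex + -2.77·ey = (2.9608,-2.2660)

2.96 -2.27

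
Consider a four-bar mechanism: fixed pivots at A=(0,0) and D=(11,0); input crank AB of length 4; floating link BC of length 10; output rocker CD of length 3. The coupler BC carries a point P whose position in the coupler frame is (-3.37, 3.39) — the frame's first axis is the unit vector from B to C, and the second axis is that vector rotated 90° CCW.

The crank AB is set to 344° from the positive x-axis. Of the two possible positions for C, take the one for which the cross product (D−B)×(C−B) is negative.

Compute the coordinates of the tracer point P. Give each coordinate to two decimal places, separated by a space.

0.43 2.24

A=(0,0), D=(11.00,0)
B = A + 4.00·(cos344°, sin344°) = (3.8450, -1.1025)
|BD| = 7.2394
circle(B,10.00) ∩ circle(D,3.00): a=9.9047, h=1.3769
  candidates: C₊=(13.4245,1.7668) cross=9.968; C₋=(13.8440,-0.9549) cross=-9.968
  mode - wants cross < 0 → take C=(13.8440,-0.9549) (cross=-9.968)
ex = (C−B)/|BC| = (0.9999,0.0148); ey = (-0.0148,0.9999)
P = B + -3.37·ex + 3.39·ey = (0.4254,2.2373)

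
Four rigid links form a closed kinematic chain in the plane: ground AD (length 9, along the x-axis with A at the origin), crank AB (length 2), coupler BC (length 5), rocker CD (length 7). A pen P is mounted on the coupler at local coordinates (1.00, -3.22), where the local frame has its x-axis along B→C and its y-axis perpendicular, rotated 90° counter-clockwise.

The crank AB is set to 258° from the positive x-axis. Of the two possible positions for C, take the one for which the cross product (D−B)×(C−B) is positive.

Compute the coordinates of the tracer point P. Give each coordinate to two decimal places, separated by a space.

A=(0,0), D=(9.00,0)
B = A + 2.00·(cos258°, sin258°) = (-0.4158, -1.9563)
|BD| = 9.6169
circle(B,5.00) ∩ circle(D,7.00): a=3.5606, h=3.5102
  candidates: C₊=(2.3563,2.2049) cross=33.758; C₋=(3.7844,-4.6688) cross=-33.758
  mode + wants cross > 0 → take C=(2.3563,2.2049) (cross=33.758)
ex = (C−B)/|BC| = (0.5544,0.8322); ey = (-0.8322,0.5544)
P = B + 1.00·ex + -3.22·ey = (2.8184,-2.9093)

2.82 -2.91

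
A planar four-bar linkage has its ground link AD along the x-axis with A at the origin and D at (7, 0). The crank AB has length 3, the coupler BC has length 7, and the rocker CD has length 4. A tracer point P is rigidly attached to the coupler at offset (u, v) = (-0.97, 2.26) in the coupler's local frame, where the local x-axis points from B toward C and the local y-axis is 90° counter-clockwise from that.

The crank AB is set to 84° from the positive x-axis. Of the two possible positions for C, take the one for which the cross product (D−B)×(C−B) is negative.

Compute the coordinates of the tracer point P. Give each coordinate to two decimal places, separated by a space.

1.66 5.04

A=(0,0), D=(7.00,0)
B = A + 3.00·(cos84°, sin84°) = (0.3136, 2.9836)
|BD| = 7.3219
circle(B,7.00) ∩ circle(D,4.00): a=5.9145, h=3.7442
  candidates: C₊=(7.2405,3.9928) cross=27.415; C₋=(4.1890,-2.8458) cross=-27.415
  mode - wants cross < 0 → take C=(4.1890,-2.8458) (cross=-27.415)
ex = (C−B)/|BC| = (0.5536,-0.8328); ey = (0.8328,0.5536)
P = B + -0.97·ex + 2.26·ey = (1.6586,5.0426)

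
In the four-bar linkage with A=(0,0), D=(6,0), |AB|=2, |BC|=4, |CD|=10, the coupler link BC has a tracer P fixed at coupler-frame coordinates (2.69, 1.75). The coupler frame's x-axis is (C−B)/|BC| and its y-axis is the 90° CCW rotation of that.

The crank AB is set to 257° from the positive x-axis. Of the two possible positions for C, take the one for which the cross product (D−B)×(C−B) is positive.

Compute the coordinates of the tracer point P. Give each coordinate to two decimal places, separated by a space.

A=(0,0), D=(6.00,0)
B = A + 2.00·(cos257°, sin257°) = (-0.4499, -1.9487)
|BD| = 6.7379
circle(B,4.00) ∩ circle(D,10.00): a=-2.8645, h=2.7919
  candidates: C₊=(-3.9995,-0.1046) cross=18.811; C₋=(-2.3845,-5.4498) cross=-18.811
  mode + wants cross > 0 → take C=(-3.9995,-0.1046) (cross=18.811)
ex = (C−B)/|BC| = (-0.8874,0.4610); ey = (-0.4610,-0.8874)
P = B + 2.69·ex + 1.75·ey = (-3.6438,-2.2615)

-3.64 -2.26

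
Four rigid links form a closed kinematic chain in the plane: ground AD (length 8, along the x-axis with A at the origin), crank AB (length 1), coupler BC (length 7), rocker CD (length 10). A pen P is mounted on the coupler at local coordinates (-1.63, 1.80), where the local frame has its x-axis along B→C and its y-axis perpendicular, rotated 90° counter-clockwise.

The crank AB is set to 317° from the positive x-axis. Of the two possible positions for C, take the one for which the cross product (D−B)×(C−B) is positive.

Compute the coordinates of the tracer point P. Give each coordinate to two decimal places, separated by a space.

-0.95 -2.44

A=(0,0), D=(8.00,0)
B = A + 1.00·(cos317°, sin317°) = (0.7314, -0.6820)
|BD| = 7.3006
circle(B,7.00) ∩ circle(D,10.00): a=0.1574, h=6.9982
  candidates: C₊=(0.2343,6.3003) cross=51.091; C₋=(1.5418,-7.6349) cross=-51.091
  mode + wants cross > 0 → take C=(0.2343,6.3003) (cross=51.091)
ex = (C−B)/|BC| = (-0.0710,0.9975); ey = (-0.9975,-0.0710)
P = B + -1.63·ex + 1.80·ey = (-0.9484,-2.4357)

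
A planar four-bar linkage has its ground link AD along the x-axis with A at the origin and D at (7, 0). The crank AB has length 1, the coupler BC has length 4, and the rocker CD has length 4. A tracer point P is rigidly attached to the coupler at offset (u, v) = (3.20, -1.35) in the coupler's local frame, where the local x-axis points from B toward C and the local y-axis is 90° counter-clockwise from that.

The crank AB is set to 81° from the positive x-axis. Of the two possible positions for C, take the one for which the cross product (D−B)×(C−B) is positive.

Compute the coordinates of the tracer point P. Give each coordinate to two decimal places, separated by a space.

3.63 0.93

A=(0,0), D=(7.00,0)
B = A + 1.00·(cos81°, sin81°) = (0.1564, 0.9877)
|BD| = 6.9145
circle(B,4.00) ∩ circle(D,4.00): a=3.4572, h=2.0118
  candidates: C₊=(3.8656,2.4851) cross=13.911; C₋=(3.2908,-1.4974) cross=-13.911
  mode + wants cross > 0 → take C=(3.8656,2.4851) (cross=13.911)
ex = (C−B)/|BC| = (0.9273,0.3743); ey = (-0.3743,0.9273)
P = B + 3.20·ex + -1.35·ey = (3.6291,0.9337)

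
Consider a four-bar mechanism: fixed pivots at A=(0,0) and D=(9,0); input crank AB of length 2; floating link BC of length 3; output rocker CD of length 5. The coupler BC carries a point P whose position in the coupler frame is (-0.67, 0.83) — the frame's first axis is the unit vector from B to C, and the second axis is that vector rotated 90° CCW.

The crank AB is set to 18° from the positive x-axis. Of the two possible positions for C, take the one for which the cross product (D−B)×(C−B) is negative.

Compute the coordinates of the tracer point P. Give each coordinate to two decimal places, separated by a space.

1.93 1.68

A=(0,0), D=(9.00,0)
B = A + 2.00·(cos18°, sin18°) = (1.9021, 0.6180)
|BD| = 7.1247
circle(B,3.00) ∩ circle(D,5.00): a=2.4395, h=1.7461
  candidates: C₊=(4.4839,2.1459) cross=12.440; C₋=(4.1810,-1.3331) cross=-12.440
  mode - wants cross < 0 → take C=(4.1810,-1.3331) (cross=-12.440)
ex = (C−B)/|BC| = (0.7596,-0.6504); ey = (0.6504,0.7596)
P = B + -0.67·ex + 0.83·ey = (1.9330,1.6843)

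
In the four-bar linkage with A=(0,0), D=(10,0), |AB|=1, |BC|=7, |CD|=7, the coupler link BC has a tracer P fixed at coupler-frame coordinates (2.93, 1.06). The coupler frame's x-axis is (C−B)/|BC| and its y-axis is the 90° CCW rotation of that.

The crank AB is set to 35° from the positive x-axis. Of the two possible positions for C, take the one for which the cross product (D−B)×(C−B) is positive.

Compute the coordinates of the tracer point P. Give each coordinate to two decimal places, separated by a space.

2.12 3.40

A=(0,0), D=(10.00,0)
B = A + 1.00·(cos35°, sin35°) = (0.8192, 0.5736)
|BD| = 9.1987
circle(B,7.00) ∩ circle(D,7.00): a=4.5994, h=5.2769
  candidates: C₊=(5.7386,5.5534) cross=48.541; C₋=(5.0805,-4.9799) cross=-48.541
  mode + wants cross > 0 → take C=(5.7386,5.5534) (cross=48.541)
ex = (C−B)/|BC| = (0.7028,0.7114); ey = (-0.7114,0.7028)
P = B + 2.93·ex + 1.06·ey = (2.1242,3.4029)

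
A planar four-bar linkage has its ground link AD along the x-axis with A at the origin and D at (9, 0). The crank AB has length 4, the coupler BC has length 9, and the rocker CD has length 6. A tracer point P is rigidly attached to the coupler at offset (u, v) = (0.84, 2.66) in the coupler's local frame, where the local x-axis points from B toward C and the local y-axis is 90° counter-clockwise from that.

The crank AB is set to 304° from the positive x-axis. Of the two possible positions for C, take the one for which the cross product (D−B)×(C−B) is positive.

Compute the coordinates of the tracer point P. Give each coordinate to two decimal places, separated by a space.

A=(0,0), D=(9.00,0)
B = A + 4.00·(cos304°, sin304°) = (2.2368, -3.3162)
|BD| = 7.5325
circle(B,9.00) ∩ circle(D,6.00): a=6.7533, h=5.9492
  candidates: C₊=(5.6813,4.9986) cross=44.812; C₋=(10.9195,-5.6847) cross=-44.812
  mode + wants cross > 0 → take C=(5.6813,4.9986) (cross=44.812)
ex = (C−B)/|BC| = (0.3827,0.9239); ey = (-0.9239,0.3827)
P = B + 0.84·ex + 2.66·ey = (0.1008,-1.5221)

0.10 -1.52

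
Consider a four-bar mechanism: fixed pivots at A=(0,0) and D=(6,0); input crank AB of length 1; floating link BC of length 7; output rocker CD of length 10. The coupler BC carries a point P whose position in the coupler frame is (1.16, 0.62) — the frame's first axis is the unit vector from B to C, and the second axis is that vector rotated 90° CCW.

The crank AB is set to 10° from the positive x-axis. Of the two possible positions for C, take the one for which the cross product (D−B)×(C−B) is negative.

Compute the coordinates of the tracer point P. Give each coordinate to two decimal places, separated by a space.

A=(0,0), D=(6.00,0)
B = A + 1.00·(cos10°, sin10°) = (0.9848, 0.1736)
|BD| = 5.0182
circle(B,7.00) ∩ circle(D,10.00): a=-2.5724, h=6.5102
  candidates: C₊=(-1.3608,6.7690) cross=32.669; C₋=(-1.8113,-6.2436) cross=-32.669
  mode - wants cross < 0 → take C=(-1.8113,-6.2436) (cross=-32.669)
ex = (C−B)/|BC| = (-0.3994,-0.9168); ey = (0.9168,-0.3994)
P = B + 1.16·ex + 0.62·ey = (1.0898,-1.1374)

1.09 -1.14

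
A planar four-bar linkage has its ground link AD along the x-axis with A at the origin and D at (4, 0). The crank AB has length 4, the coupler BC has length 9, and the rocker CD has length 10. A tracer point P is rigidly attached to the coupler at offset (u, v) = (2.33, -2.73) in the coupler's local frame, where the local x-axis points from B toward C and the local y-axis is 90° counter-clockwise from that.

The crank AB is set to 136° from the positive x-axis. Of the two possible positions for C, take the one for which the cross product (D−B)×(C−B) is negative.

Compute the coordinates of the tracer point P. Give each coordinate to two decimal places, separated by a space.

A=(0,0), D=(4.00,0)
B = A + 4.00·(cos136°, sin136°) = (-2.8774, 2.7786)
|BD| = 7.4175
circle(B,9.00) ∩ circle(D,10.00): a=2.4280, h=8.6663
  candidates: C₊=(2.6203,9.9044) cross=64.282; C₋=(-3.8726,-6.1662) cross=-64.282
  mode - wants cross < 0 → take C=(-3.8726,-6.1662) (cross=-64.282)
ex = (C−B)/|BC| = (-0.1106,-0.9939); ey = (0.9939,-0.1106)
P = B + 2.33·ex + -2.73·ey = (-5.8483,0.7648)

-5.85 0.76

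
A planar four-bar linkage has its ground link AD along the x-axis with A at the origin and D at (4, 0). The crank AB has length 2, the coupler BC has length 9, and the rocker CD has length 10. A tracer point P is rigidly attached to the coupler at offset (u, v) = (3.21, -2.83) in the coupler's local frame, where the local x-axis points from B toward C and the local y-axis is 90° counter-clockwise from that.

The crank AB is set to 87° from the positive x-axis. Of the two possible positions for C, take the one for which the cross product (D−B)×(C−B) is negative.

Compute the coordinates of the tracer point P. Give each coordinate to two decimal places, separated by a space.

A=(0,0), D=(4.00,0)
B = A + 2.00·(cos87°, sin87°) = (0.1047, 1.9973)
|BD| = 4.3775
circle(B,9.00) ∩ circle(D,10.00): a=0.0186, h=9.0000
  candidates: C₊=(4.2275,9.9974) cross=39.398; C₋=(-3.9851,-6.0198) cross=-39.398
  mode - wants cross < 0 → take C=(-3.9851,-6.0198) (cross=-39.398)
ex = (C−B)/|BC| = (-0.4544,-0.8908); ey = (0.8908,-0.4544)
P = B + 3.21·ex + -2.83·ey = (-3.8749,0.4238)

-3.87 0.42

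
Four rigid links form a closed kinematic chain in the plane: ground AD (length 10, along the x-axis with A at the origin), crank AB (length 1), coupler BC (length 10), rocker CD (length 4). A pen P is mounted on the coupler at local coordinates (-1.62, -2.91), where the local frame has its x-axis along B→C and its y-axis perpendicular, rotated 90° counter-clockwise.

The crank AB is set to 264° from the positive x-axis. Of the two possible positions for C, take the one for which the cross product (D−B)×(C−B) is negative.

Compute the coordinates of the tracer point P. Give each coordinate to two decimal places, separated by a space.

-2.51 -3.29

A=(0,0), D=(10.00,0)
B = A + 1.00·(cos264°, sin264°) = (-0.1045, -0.9945)
|BD| = 10.1534
circle(B,10.00) ∩ circle(D,4.00): a=9.2132, h=3.8880
  candidates: C₊=(8.6836,3.7772) cross=39.476; C₋=(9.4452,-3.9613) cross=-39.476
  mode - wants cross < 0 → take C=(9.4452,-3.9613) (cross=-39.476)
ex = (C−B)/|BC| = (0.9550,-0.2967); ey = (0.2967,0.9550)
P = B + -1.62·ex + -2.91·ey = (-2.5149,-3.2929)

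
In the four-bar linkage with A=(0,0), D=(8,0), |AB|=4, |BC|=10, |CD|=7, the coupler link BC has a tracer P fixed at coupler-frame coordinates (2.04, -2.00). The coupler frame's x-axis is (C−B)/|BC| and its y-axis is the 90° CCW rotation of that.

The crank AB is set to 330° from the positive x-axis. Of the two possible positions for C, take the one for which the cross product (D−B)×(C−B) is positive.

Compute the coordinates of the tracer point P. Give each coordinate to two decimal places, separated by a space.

A=(0,0), D=(8.00,0)
B = A + 4.00·(cos330°, sin330°) = (3.4641, -2.0000)
|BD| = 4.9573
circle(B,10.00) ∩ circle(D,7.00): a=7.6226, h=6.4727
  candidates: C₊=(7.8274,6.9979) cross=32.087; C₋=(13.0502,-4.8472) cross=-32.087
  mode + wants cross > 0 → take C=(7.8274,6.9979) (cross=32.087)
ex = (C−B)/|BC| = (0.4363,0.8998); ey = (-0.8998,0.4363)
P = B + 2.04·ex + -2.00·ey = (6.1538,-1.0371)

6.15 -1.04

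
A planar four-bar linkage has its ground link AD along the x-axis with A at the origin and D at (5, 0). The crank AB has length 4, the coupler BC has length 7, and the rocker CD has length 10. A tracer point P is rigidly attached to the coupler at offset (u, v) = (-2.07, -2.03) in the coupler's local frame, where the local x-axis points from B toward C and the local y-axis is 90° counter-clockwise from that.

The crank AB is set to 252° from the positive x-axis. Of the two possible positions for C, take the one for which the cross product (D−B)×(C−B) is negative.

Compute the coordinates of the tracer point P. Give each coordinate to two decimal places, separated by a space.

A=(0,0), D=(5.00,0)
B = A + 4.00·(cos252°, sin252°) = (-1.2361, -3.8042)
|BD| = 7.3048
circle(B,7.00) ∩ circle(D,10.00): a=0.1616, h=6.9981
  candidates: C₊=(-4.7426,2.2542) cross=51.120; C₋=(2.5464,-9.6943) cross=-51.120
  mode - wants cross < 0 → take C=(2.5464,-9.6943) (cross=-51.120)
ex = (C−B)/|BC| = (0.5403,-0.8414); ey = (0.8414,0.5403)
P = B + -2.07·ex + -2.03·ey = (-4.0627,-3.1594)

-4.06 -3.16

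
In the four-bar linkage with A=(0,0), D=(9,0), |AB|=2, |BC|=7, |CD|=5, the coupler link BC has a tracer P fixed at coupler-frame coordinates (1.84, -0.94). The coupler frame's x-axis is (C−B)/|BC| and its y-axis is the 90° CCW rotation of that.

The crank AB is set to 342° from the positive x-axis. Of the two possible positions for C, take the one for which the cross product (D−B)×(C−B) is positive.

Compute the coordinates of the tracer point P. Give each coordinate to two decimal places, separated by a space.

A=(0,0), D=(9.00,0)
B = A + 2.00·(cos342°, sin342°) = (1.9021, -0.6180)
|BD| = 7.1247
circle(B,7.00) ∩ circle(D,5.00): a=5.2466, h=4.6339
  candidates: C₊=(6.7270,4.4535) cross=33.015; C₋=(7.5309,-4.7793) cross=-33.015
  mode + wants cross > 0 → take C=(6.7270,4.4535) (cross=33.015)
ex = (C−B)/|BC| = (0.6893,0.7245); ey = (-0.7245,0.6893)
P = B + 1.84·ex + -0.94·ey = (3.8514,0.0671)

3.85 0.07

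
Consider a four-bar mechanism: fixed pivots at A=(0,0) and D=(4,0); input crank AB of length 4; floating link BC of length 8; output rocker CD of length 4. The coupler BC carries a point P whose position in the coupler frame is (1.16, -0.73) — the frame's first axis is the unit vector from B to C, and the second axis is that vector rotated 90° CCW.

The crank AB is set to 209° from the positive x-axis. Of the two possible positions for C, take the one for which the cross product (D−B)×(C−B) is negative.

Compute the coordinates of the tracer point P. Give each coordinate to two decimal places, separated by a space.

-2.56 -2.94

A=(0,0), D=(4.00,0)
B = A + 4.00·(cos209°, sin209°) = (-3.4985, -1.9392)
|BD| = 7.7452
circle(B,8.00) ∩ circle(D,4.00): a=6.9713, h=3.9244
  candidates: C₊=(2.2682,3.6057) cross=30.395; C₋=(4.2334,-3.9932) cross=-30.395
  mode - wants cross < 0 → take C=(4.2334,-3.9932) (cross=-30.395)
ex = (C−B)/|BC| = (0.9665,-0.2567); ey = (0.2567,0.9665)
P = B + 1.16·ex + -0.73·ey = (-2.5648,-2.9426)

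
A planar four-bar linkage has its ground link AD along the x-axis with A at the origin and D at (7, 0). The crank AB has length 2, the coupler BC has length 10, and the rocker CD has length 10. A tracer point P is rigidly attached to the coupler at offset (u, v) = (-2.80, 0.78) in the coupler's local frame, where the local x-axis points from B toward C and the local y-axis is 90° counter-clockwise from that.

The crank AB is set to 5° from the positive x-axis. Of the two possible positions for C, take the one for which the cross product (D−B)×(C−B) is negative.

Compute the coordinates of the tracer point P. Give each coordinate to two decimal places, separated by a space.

2.15 3.08

A=(0,0), D=(7.00,0)
B = A + 2.00·(cos5°, sin5°) = (1.9924, 0.1743)
|BD| = 5.0106
circle(B,10.00) ∩ circle(D,10.00): a=2.5053, h=9.6811
  candidates: C₊=(4.8330,9.7624) cross=48.508; C₋=(4.1594,-9.5881) cross=-48.508
  mode - wants cross < 0 → take C=(4.1594,-9.5881) (cross=-48.508)
ex = (C−B)/|BC| = (0.2167,-0.9762); ey = (0.9762,0.2167)
P = B + -2.80·ex + 0.78·ey = (2.1471,3.0768)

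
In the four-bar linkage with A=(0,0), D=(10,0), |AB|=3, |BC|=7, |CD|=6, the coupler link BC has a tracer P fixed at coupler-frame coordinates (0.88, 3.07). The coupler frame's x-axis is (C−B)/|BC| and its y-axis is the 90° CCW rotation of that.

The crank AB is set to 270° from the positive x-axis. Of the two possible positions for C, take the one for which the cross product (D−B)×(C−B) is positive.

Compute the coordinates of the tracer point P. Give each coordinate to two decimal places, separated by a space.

A=(0,0), D=(10.00,0)
B = A + 3.00·(cos270°, sin270°) = (-0.0000, -3.0000)
|BD| = 10.4403
circle(B,7.00) ∩ circle(D,6.00): a=5.8427, h=3.8552
  candidates: C₊=(4.4886,2.3715) cross=40.249; C₋=(6.7041,-5.0137) cross=-40.249
  mode + wants cross > 0 → take C=(4.4886,2.3715) (cross=40.249)
ex = (C−B)/|BC| = (0.6412,0.7674); ey = (-0.7674,0.6412)
P = B + 0.88·ex + 3.07·ey = (-1.7915,-0.3562)

-1.79 -0.36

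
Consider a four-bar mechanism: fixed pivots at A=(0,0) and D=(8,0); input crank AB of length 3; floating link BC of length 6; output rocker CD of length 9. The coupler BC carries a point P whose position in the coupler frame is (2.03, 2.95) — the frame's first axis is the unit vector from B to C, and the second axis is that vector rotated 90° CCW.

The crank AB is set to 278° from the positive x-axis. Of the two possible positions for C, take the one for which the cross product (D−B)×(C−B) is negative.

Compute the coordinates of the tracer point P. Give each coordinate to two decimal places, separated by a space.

A=(0,0), D=(8.00,0)
B = A + 3.00·(cos278°, sin278°) = (0.4175, -2.9708)
|BD| = 8.1437
circle(B,6.00) ∩ circle(D,9.00): a=1.3090, h=5.8555
  candidates: C₊=(-0.4998,2.9587) cross=47.685; C₋=(3.7724,-7.9452) cross=-47.685
  mode - wants cross < 0 → take C=(3.7724,-7.9452) (cross=-47.685)
ex = (C−B)/|BC| = (0.5591,-0.8291); ey = (0.8291,0.5591)
P = B + 2.03·ex + 2.95·ey = (3.9983,-3.0044)

4.00 -3.00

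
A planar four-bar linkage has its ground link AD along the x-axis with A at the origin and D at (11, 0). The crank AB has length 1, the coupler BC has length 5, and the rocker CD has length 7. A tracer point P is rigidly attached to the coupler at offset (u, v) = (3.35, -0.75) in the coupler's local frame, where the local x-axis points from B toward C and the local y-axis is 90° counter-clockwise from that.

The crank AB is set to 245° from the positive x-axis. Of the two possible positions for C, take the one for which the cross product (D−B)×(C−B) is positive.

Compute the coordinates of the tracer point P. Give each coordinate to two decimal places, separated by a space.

2.93 -0.17

A=(0,0), D=(11.00,0)
B = A + 1.00·(cos245°, sin245°) = (-0.4226, -0.9063)
|BD| = 11.4585
circle(B,5.00) ∩ circle(D,7.00): a=4.6820, h=1.7547
  candidates: C₊=(4.1059,1.2132) cross=20.106; C₋=(4.3835,-2.2852) cross=-20.106
  mode + wants cross > 0 → take C=(4.1059,1.2132) (cross=20.106)
ex = (C−B)/|BC| = (0.9057,0.4239); ey = (-0.4239,0.9057)
P = B + 3.35·ex + -0.75·ey = (2.9294,-0.1655)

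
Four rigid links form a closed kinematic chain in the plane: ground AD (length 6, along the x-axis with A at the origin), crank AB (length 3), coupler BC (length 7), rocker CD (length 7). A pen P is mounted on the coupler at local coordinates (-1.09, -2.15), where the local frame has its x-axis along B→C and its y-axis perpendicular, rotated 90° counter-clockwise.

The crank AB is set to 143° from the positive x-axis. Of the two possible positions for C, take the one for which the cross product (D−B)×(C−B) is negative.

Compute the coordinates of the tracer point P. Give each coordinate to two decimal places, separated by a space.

A=(0,0), D=(6.00,0)
B = A + 3.00·(cos143°, sin143°) = (-2.3959, 1.8054)
|BD| = 8.5878
circle(B,7.00) ∩ circle(D,7.00): a=4.2939, h=5.5283
  candidates: C₊=(2.9643,6.3075) cross=47.476; C₋=(0.6398,-4.5020) cross=-47.476
  mode - wants cross < 0 → take C=(0.6398,-4.5020) (cross=-47.476)
ex = (C−B)/|BC| = (0.4337,-0.9011); ey = (0.9011,0.4337)
P = B + -1.09·ex + -2.15·ey = (-4.8059,1.8552)

-4.81 1.86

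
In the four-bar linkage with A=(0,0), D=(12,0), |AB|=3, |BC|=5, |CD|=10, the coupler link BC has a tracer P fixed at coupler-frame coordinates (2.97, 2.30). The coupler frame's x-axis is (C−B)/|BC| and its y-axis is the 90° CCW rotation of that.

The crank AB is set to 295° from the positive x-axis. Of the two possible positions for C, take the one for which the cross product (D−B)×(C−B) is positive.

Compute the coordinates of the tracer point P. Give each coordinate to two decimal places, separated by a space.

-0.41 0.64

A=(0,0), D=(12.00,0)
B = A + 3.00·(cos295°, sin295°) = (1.2679, -2.7189)
|BD| = 11.0712
circle(B,5.00) ∩ circle(D,10.00): a=2.1484, h=4.5149
  candidates: C₊=(2.2417,2.1853) cross=49.985; C₋=(4.4593,-6.5679) cross=-49.985
  mode + wants cross > 0 → take C=(2.2417,2.1853) (cross=49.985)
ex = (C−B)/|BC| = (0.1948,0.9808); ey = (-0.9808,0.1948)
P = B + 2.97·ex + 2.30·ey = (-0.4096,0.6422)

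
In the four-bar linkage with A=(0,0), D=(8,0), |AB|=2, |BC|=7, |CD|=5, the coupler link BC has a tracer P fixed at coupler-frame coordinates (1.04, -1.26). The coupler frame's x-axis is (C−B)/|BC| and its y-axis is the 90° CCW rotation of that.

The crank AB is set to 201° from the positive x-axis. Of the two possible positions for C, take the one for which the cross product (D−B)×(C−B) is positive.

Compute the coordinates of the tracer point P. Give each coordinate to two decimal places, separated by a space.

-0.31 -1.22

A=(0,0), D=(8.00,0)
B = A + 2.00·(cos201°, sin201°) = (-1.8672, -0.7167)
|BD| = 9.8932
circle(B,7.00) ∩ circle(D,5.00): a=6.1595, h=3.3257
  candidates: C₊=(4.0353,3.0464) cross=32.901; C₋=(4.5171,-3.5874) cross=-32.901
  mode + wants cross > 0 → take C=(4.0353,3.0464) (cross=32.901)
ex = (C−B)/|BC| = (0.8432,0.5376); ey = (-0.5376,0.8432)
P = B + 1.04·ex + -1.26·ey = (-0.3129,-1.2201)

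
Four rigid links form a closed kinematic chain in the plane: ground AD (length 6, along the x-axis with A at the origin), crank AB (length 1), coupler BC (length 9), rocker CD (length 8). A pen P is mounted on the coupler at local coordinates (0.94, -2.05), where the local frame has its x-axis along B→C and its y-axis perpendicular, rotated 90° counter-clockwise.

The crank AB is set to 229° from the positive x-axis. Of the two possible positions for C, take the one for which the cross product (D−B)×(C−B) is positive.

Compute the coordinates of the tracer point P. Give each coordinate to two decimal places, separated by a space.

1.60 -0.75

A=(0,0), D=(6.00,0)
B = A + 1.00·(cos229°, sin229°) = (-0.6561, -0.7547)
|BD| = 6.6987
circle(B,9.00) ∩ circle(D,8.00): a=4.6183, h=7.7247
  candidates: C₊=(3.0625,7.4412) cross=51.746; C₋=(4.8031,-7.9100) cross=-51.746
  mode + wants cross > 0 → take C=(3.0625,7.4412) (cross=51.746)
ex = (C−B)/|BC| = (0.4132,0.9107); ey = (-0.9107,0.4132)
P = B + 0.94·ex + -2.05·ey = (1.5992,-0.7457)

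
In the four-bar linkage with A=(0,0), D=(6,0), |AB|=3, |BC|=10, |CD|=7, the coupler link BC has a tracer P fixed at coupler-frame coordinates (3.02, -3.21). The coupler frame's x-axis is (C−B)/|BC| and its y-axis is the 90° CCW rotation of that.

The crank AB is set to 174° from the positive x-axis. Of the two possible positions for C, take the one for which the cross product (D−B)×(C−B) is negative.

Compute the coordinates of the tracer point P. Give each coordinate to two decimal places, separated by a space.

-3.11 -4.09

A=(0,0), D=(6.00,0)
B = A + 3.00·(cos174°, sin174°) = (-2.9836, 0.3136)
|BD| = 8.9890
circle(B,10.00) ∩ circle(D,7.00): a=7.3313, h=6.8009
  candidates: C₊=(4.5805,6.8546) cross=61.133; C₋=(4.1060,-6.7389) cross=-61.133
  mode - wants cross < 0 → take C=(4.1060,-6.7389) (cross=-61.133)
ex = (C−B)/|BC| = (0.7090,-0.7052); ey = (0.7052,0.7090)
P = B + 3.02·ex + -3.21·ey = (-3.1064,-4.0920)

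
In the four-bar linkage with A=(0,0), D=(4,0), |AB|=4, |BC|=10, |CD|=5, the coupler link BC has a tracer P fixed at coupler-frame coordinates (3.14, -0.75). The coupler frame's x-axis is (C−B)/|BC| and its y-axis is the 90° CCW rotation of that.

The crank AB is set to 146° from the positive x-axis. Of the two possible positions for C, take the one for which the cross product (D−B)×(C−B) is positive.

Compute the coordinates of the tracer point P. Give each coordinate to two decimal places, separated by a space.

A=(0,0), D=(4.00,0)
B = A + 4.00·(cos146°, sin146°) = (-3.3162, 2.2368)
|BD| = 7.6504
circle(B,10.00) ∩ circle(D,5.00): a=8.7269, h=4.8827
  candidates: C₊=(6.4570,4.3547) cross=37.355; C₋=(3.6018,-4.9841) cross=-37.355
  mode + wants cross > 0 → take C=(6.4570,4.3547) (cross=37.355)
ex = (C−B)/|BC| = (0.9773,0.2118); ey = (-0.2118,0.9773)
P = B + 3.14·ex + -0.75·ey = (-0.0885,2.1688)

-0.09 2.17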